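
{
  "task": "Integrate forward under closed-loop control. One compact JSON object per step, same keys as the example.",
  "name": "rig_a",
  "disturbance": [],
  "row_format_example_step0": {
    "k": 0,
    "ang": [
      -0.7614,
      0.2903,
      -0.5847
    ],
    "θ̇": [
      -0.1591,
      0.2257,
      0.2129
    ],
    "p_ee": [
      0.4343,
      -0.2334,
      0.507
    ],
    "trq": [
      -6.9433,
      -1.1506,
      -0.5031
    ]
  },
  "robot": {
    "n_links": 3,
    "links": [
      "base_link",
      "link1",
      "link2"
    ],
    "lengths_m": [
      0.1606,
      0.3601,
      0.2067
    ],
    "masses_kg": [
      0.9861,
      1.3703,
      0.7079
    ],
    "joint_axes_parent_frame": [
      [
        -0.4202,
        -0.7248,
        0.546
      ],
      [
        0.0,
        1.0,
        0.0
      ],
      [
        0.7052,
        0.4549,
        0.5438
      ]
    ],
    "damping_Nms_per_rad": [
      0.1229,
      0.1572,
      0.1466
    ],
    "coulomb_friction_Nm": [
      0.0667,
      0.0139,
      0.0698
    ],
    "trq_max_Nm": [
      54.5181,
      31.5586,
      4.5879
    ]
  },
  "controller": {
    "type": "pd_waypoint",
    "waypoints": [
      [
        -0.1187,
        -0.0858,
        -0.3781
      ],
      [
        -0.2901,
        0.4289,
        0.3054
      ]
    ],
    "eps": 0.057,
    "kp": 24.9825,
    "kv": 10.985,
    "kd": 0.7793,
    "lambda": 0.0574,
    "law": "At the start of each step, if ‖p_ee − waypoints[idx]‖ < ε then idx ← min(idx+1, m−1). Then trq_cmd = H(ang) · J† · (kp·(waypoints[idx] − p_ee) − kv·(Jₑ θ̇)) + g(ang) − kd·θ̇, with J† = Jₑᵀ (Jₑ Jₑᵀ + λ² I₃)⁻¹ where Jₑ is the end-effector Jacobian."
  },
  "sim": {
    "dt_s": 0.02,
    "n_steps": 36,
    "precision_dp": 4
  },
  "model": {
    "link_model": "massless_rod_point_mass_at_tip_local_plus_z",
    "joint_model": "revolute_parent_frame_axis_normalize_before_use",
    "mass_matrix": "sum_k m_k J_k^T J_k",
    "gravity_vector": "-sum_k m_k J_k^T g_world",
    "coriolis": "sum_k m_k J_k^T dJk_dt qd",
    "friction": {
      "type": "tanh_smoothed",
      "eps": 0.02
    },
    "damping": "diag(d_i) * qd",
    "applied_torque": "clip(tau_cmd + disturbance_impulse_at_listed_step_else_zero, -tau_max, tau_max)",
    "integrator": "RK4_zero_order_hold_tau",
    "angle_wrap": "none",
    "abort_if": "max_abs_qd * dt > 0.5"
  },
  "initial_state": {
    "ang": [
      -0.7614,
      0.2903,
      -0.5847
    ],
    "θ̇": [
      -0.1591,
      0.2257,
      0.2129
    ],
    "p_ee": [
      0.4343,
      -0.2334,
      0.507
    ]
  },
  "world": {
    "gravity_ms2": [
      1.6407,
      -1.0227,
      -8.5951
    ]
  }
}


{"k":1,"ang":[-0.7805,0.2828,-0.6161],"\u03b8\u0307":[-1.7136,-0.9413,-3.1559],"p_ee":[0.4361,-0.2357,0.5021],"trq":[-3.9324,-1.3935,2.0873]}
{"k":2,"ang":[-0.8174,0.2635,-0.6602],"\u03b8\u0307":[-1.9866,-0.9999,-1.3269],"p_ee":[0.4378,-0.2424,0.4943],"trq":[-0.1041,-3.1588,0.0953]}
{"k":3,"ang":[-0.8629,0.2399,-0.6936],"\u03b8\u0307":[-2.56,-1.3608,-1.978],"p_ee":[0.4399,-0.254,0.4841],"trq":[2.2817,-4.1193,0.48]}
{"k":4,"ang":[-0.9163,0.2119,-0.7286],"\u03b8\u0307":[-2.7839,-1.432,-1.5408],"p_ee":[0.4418,-0.268,0.4719],"trq":[4.4036,-5.2567,-0.0451]}
{"k":5,"ang":[-0.9742,0.1822,-0.76],"\u03b8\u0307":[-3.0118,-1.5428,-1.5993],"p_ee":[0.4435,-0.2839,0.458],"trq":[5.9641,-6.1103,-0.0571]}
{"k":6,"ang":[-1.0356,0.151,-0.7906],"\u03b8\u0307":[-3.1285,-1.5772,-1.4655],"p_ee":[0.4449,-0.3007,0.4427],"trq":[7.2045,-6.873,-0.2011]}
{"k":7,"ang":[-1.099,0.1191,-0.8194],"\u03b8\u0307":[-3.2106,-1.6058,-1.4229],"p_ee":[0.4457,-0.3179,0.4264],"trq":[8.1379,-7.4761,-0.2305]}
{"k":8,"ang":[-1.1636,0.0869,-0.8472],"\u03b8\u0307":[-3.2467,-1.6117,-1.3563],"p_ee":[0.4458,-0.3351,0.4092],"trq":[8.8392,-7.9649,-0.2602]}
{"k":9,"ang":[-1.2286,0.0547,-0.8737],"\u03b8\u0307":[-3.2556,-1.6095,-1.3085],"p_ee":[0.4452,-0.352,0.3914],"trq":[9.3474,-8.3425,-0.2579]}
{"k":10,"ang":[-1.2936,0.0226,-0.8994],"\u03b8\u0307":[-3.2408,-1.5988,-1.263],"p_ee":[0.4439,-0.3684,0.3733],"trq":[9.7011,-8.6282,-0.2442]}
{"k":11,"ang":[-1.3581,-0.0092,-0.9242],"\u03b8\u0307":[-3.2088,-1.5829,-1.2247],"p_ee":[0.4418,-0.3841,0.355],"trq":[9.9299,-8.8344,-0.2184]}
{"k":12,"ang":[-1.4218,-0.0407,-0.9483],"\u03b8\u0307":[-3.1631,-1.5626,-1.1914],"p_ee":[0.4391,-0.3989,0.3366],"trq":[10.0581,-8.9737,-0.1855]}
{"k":13,"ang":[-1.4845,-0.0717,-0.9718],"\u03b8\u0307":[-3.107,-1.5391,-1.1633],"p_ee":[0.4357,-0.4128,0.3183],"trq":[10.1058,-9.0569,-0.1474]}
{"k":14,"ang":[-1.5461,-0.1022,-0.9947],"\u03b8\u0307":[-3.0428,-1.5128,-1.14],"p_ee":[0.4318,-0.4258,0.3001],"trq":[10.0889,-9.0933,-0.1061]}
{"k":15,"ang":[-1.6062,-0.1322,-1.0173],"\u03b8\u0307":[-2.9724,-1.4843,-1.1212],"p_ee":[0.4274,-0.4378,0.2822],"trq":[10.021,-9.0907,-0.0631]}
{"k":16,"ang":[-1.6649,-0.1616,-1.0395],"\u03b8\u0307":[-2.8974,-1.4541,-1.1067],"p_ee":[0.4226,-0.4488,0.2647],"trq":[9.9128,-9.0559,-0.0194]}
{"k":17,"ang":[-1.7221,-0.1904,-1.0615],"\u03b8\u0307":[-2.8191,-1.4226,-1.0961],"p_ee":[0.4174,-0.4589,0.2474],"trq":[9.7734,-8.9945,0.0241]}
{"k":18,"ang":[-1.7777,-0.2185,-1.0833],"\u03b8\u0307":[-2.7386,-1.3902,-1.0892],"p_ee":[0.412,-0.468,0.2306],"trq":[9.6101,-8.9113,0.0667]}
{"k":19,"ang":[-1.8317,-0.246,-1.1049],"\u03b8\u0307":[-2.6568,-1.3572,-1.0857],"p_ee":[0.4063,-0.4762,0.2142],"trq":[9.429,-8.8102,0.108]}
{"k":20,"ang":[-1.884,-0.2728,-1.1266],"\u03b8\u0307":[-2.5746,-1.3241,-1.0851],"p_ee":[0.4004,-0.4836,0.1983],"trq":[9.2351,-8.6947,0.1476]}
{"k":21,"ang":[-1.9347,-0.299,-1.1483],"\u03b8\u0307":[-2.4925,-1.2911,-1.0872],"p_ee":[0.3944,-0.4901,0.1828],"trq":[9.0326,-8.5677,0.1851]}
{"k":22,"ang":[-1.9838,-0.3245,-1.17],"\u03b8\u0307":[-2.4111,-1.2587,-1.0917],"p_ee":[0.3883,-0.4958,0.1677],"trq":[8.8246,-8.4316,0.2204]}
{"k":23,"ang":[-2.0312,-0.3494,-1.1918],"\u03b8\u0307":[-2.3311,-1.2269,-1.0981],"p_ee":[0.3821,-0.5008,0.1531],"trq":[8.6141,-8.2884,0.2532]}
{"k":24,"ang":[-2.0771,-0.3736,-1.2138],"\u03b8\u0307":[-2.2526,-1.196,-1.1061],"p_ee":[0.3759,-0.5051,0.1389],"trq":[8.403,-8.1398,0.2835]}
{"k":25,"ang":[-2.1214,-0.3972,-1.236],"\u03b8\u0307":[-2.1761,-1.1663,-1.1153],"p_ee":[0.3697,-0.5088,0.1251],"trq":[8.1931,-7.9874,0.3111]}
{"k":26,"ang":[-2.1642,-0.4203,-1.2583],"\u03b8\u0307":[-2.1017,-1.1377,-1.1256],"p_ee":[0.3635,-0.5118,0.1118],"trq":[7.9857,-7.8324,0.3362]}
{"k":27,"ang":[-2.2055,-0.4428,-1.2809],"\u03b8\u0307":[-2.0296,-1.1105,-1.1365],"p_ee":[0.3573,-0.5142,0.0988],"trq":[7.7819,-7.6758,0.3587]}
{"k":28,"ang":[-2.2454,-0.4647,-1.3037],"\u03b8\u0307":[-1.96,-1.0845,-1.1477],"p_ee":[0.3512,-0.5162,0.0863],"trq":[7.5825,-7.5186,0.3786]}
{"k":29,"ang":[-2.2839,-0.4862,-1.3267],"\u03b8\u0307":[-1.8928,-1.0599,-1.1591],"p_ee":[0.3451,-0.5176,0.0741],"trq":[7.3879,-7.3615,0.396]}
{"k":30,"ang":[-2.3212,-0.5071,-1.35],"\u03b8\u0307":[-1.8282,-1.0365,-1.1704],"p_ee":[0.339,-0.5186,0.0623],"trq":[7.1987,-7.205,0.4109]}
{"k":31,"ang":[-2.3571,-0.5276,-1.3735],"\u03b8\u0307":[-1.7661,-1.0144,-1.1814],"p_ee":[0.333,-0.5191,0.0509],"trq":[7.0151,-7.0499,0.4234]}
{"k":32,"ang":[-2.3918,-0.5477,-1.3972],"\u03b8\u0307":[-1.7064,-0.9934,-1.1918],"p_ee":[0.327,-0.5193,0.0398],"trq":[6.8374,-6.8966,0.4337]}
{"k":33,"ang":[-2.4254,-0.5673,-1.4211],"\u03b8\u0307":[-1.6491,-0.9736,-1.2015],"p_ee":[0.3211,-0.5191,0.0291],"trq":[6.6657,-6.7454,0.4417]}
{"k":34,"ang":[-2.4578,-0.5866,-1.4452],"\u03b8\u0307":[-1.5941,-0.9547,-1.2103],"p_ee":[0.3152,-0.5186,0.0187],"trq":[6.5001,-6.5969,0.4476]}
{"k":35,"ang":[-2.4892,-0.6055,-1.4694],"\u03b8\u0307":[-1.5414,-0.9369,-1.2181],"p_ee":[0.3093,-0.5178,0.0086],"trq":[6.3407,-6.4514,0.4515]}
{"k":36,"ang":[-2.5195,-0.6241,-1.4939],"\u03b8\u0307":[-1.4909,-0.92,-1.2248],"p_ee":[0.3035,-0.5167,-0.0012]}


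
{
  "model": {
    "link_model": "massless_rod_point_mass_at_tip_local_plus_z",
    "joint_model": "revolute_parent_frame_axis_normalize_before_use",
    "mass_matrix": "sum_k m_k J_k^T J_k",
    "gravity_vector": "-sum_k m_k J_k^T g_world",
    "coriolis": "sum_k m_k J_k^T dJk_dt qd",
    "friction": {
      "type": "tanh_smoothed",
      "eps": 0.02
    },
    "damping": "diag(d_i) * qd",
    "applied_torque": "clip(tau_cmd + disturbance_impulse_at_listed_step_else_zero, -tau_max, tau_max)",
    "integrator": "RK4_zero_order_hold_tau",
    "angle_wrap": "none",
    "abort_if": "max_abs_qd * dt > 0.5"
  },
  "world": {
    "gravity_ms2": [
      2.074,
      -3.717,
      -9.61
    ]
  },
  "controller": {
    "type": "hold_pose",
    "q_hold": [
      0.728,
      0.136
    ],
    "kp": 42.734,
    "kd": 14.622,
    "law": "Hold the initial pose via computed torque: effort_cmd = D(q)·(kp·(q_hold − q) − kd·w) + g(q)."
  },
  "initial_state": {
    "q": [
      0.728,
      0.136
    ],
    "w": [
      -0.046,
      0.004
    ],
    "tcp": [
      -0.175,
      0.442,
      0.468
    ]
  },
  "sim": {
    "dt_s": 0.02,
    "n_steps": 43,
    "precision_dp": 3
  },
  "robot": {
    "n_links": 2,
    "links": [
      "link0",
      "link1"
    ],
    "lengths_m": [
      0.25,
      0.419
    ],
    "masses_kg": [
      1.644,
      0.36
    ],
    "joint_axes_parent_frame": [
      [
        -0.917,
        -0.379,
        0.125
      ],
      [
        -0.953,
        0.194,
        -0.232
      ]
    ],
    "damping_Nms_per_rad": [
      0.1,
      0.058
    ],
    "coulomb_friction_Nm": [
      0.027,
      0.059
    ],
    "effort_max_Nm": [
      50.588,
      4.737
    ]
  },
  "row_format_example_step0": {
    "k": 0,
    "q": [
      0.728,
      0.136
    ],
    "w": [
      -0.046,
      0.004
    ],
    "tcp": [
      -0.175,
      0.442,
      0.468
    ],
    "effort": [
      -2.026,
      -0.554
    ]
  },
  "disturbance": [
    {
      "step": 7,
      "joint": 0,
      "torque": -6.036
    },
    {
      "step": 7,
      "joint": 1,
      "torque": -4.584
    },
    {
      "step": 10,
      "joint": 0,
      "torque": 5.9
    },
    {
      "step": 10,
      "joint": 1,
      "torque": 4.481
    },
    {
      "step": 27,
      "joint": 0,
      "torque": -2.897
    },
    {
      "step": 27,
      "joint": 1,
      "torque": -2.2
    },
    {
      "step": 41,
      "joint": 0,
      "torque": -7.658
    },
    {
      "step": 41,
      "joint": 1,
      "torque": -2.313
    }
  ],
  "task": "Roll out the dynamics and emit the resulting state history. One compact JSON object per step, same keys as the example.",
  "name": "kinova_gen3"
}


{"k":1,"q":[0.727,0.136],"w":[-0.029,-0.001],"tcp":[-0.175,0.442,0.469],"effort":[-2.071,-0.565]}
{"k":2,"q":[0.727,0.136],"w":[-0.018,-0.002],"tcp":[-0.175,0.442,0.469],"effort":[-2.105,-0.575]}
{"k":3,"q":[0.727,0.136],"w":[-0.01,-0.001],"tcp":[-0.175,0.442,0.469],"effort":[-2.129,-0.583]}
{"k":4,"q":[0.726,0.136],"w":[-0.005,-0.001],"tcp":[-0.175,0.442,0.469],"effort":[-2.146,-0.588]}
{"k":5,"q":[0.726,0.136],"w":[-0.002,-0.0],"tcp":[-0.175,0.441,0.469],"effort":[-2.158,-0.592]}
{"k":6,"q":[0.726,0.136],"w":[0.0,-0.0],"tcp":[-0.175,0.441,0.469],"effort":[-2.166,-0.595]}
{"k":7,"q":[0.726,0.136],"w":[0.001,0.0],"tcp":[-0.175,0.441,0.469],"effort":[-8.208,-4.737]}
{"k":8,"q":[0.725,0.123],"w":[-0.081,-1.248],"tcp":[-0.176,0.437,0.473],"effort":[-0.346,0.642]}
{"k":9,"q":[0.724,0.103],"w":[-0.069,-0.82],"tcp":[-0.178,0.431,0.479],"effort":[-0.763,0.341]}
{"k":10,"q":[0.723,0.089],"w":[-0.057,-0.507],"tcp":[-0.179,0.426,0.483],"effort":[4.813,4.592]}
{"k":11,"q":[0.722,0.096],"w":[-0.029,1.151],"tcp":[-0.178,0.428,0.482],"effort":[-3.134,-1.393]}
{"k":12,"q":[0.722,0.115],"w":[0.007,0.786],"tcp":[-0.176,0.434,0.477],"effort":[-2.926,-1.189]}
{"k":13,"q":[0.722,0.128],"w":[0.024,0.525],"tcp":[-0.175,0.438,0.473],"effort":[-2.756,-1.034]}
{"k":14,"q":[0.723,0.137],"w":[0.033,0.338],"tcp":[-0.174,0.44,0.471],"effort":[-2.622,-0.917]}
{"k":15,"q":[0.723,0.142],"w":[0.037,0.203],"tcp":[-0.174,0.442,0.469],"effort":[-2.518,-0.827]}
{"k":16,"q":[0.724,0.146],"w":[0.038,0.106],"tcp":[-0.173,0.443,0.468],"effort":[-2.437,-0.759]}
{"k":17,"q":[0.725,0.147],"w":[0.037,0.037],"tcp":[-0.173,0.444,0.467],"effort":[-2.374,-0.706]}
{"k":18,"q":[0.725,0.147],"w":[0.032,0.002],"tcp":[-0.174,0.444,0.467],"effort":[-2.326,-0.674]}
{"k":19,"q":[0.726,0.147],"w":[0.021,-0.002],"tcp":[-0.174,0.445,0.466],"effort":[-2.29,-0.66]}
{"k":20,"q":[0.726,0.147],"w":[0.013,-0.003],"tcp":[-0.174,0.445,0.466],"effort":[-2.263,-0.651]}
{"k":21,"q":[0.727,0.147],"w":[0.007,-0.004],"tcp":[-0.174,0.445,0.466],"effort":[-2.243,-0.644]}
{"k":22,"q":[0.727,0.147],"w":[0.003,-0.004],"tcp":[-0.174,0.445,0.466],"effort":[-2.23,-0.64]}
{"k":23,"q":[0.727,0.147],"w":[0.001,-0.005],"tcp":[-0.174,0.445,0.466],"effort":[-2.221,-0.637]}
{"k":24,"q":[0.727,0.147],"w":[-0.001,-0.005],"tcp":[-0.174,0.445,0.466],"effort":[-2.215,-0.634]}
{"k":25,"q":[0.727,0.147],"w":[-0.001,-0.005],"tcp":[-0.174,0.445,0.466],"effort":[-2.21,-0.633]}
{"k":26,"q":[0.727,0.147],"w":[-0.002,-0.005],"tcp":[-0.174,0.445,0.466],"effort":[-2.207,-0.631]}
{"k":27,"q":[0.727,0.147],"w":[-0.002,-0.005],"tcp":[-0.174,0.445,0.466],"effort":[-5.102,-2.831]}
{"k":28,"q":[0.726,0.139],"w":[-0.012,-0.711],"tcp":[-0.175,0.443,0.468],"effort":[-1.323,0.026]}
{"k":29,"q":[0.726,0.128],"w":[-0.019,-0.461],"tcp":[-0.176,0.439,0.471],"effort":[-1.522,-0.137]}
{"k":30,"q":[0.726,0.12],"w":[-0.022,-0.281],"tcp":[-0.177,0.437,0.474],"effort":[-1.677,-0.261]}
{"k":31,"q":[0.725,0.116],"w":[-0.023,-0.151],"tcp":[-0.177,0.435,0.475],"effort":[-1.798,-0.355]}
{"k":32,"q":[0.725,0.114],"w":[-0.022,-0.058],"tcp":[-0.177,0.434,0.476],"effort":[-1.892,-0.427]}
{"k":33,"q":[0.724,0.113],"w":[-0.017,-0.002],"tcp":[-0.177,0.434,0.476],"effort":[-1.964,-0.478]}
{"k":34,"q":[0.724,0.113],"w":[-0.005,0.008],"tcp":[-0.177,0.434,0.476],"effort":[-2.019,-0.5]}
{"k":35,"q":[0.724,0.114],"w":[0.004,0.01],"tcp":[-0.177,0.434,0.476],"effort":[-2.057,-0.513]}
{"k":36,"q":[0.724,0.114],"w":[0.01,0.011],"tcp":[-0.177,0.434,0.476],"effort":[-2.084,-0.522]}
{"k":37,"q":[0.725,0.114],"w":[0.014,0.012],"tcp":[-0.177,0.434,0.476],"effort":[-2.104,-0.529]}
{"k":38,"q":[0.725,0.114],"w":[0.016,0.012],"tcp":[-0.177,0.435,0.476],"effort":[-2.118,-0.534]}
{"k":39,"q":[0.725,0.115],"w":[0.017,0.012],"tcp":[-0.177,0.435,0.475],"effort":[-2.13,-0.538]}
{"k":40,"q":[0.726,0.115],"w":[0.017,0.012],"tcp":[-0.177,0.435,0.475],"effort":[-2.138,-0.541]}
{"k":41,"q":[0.726,0.115],"w":[0.017,0.012],"tcp":[-0.177,0.435,0.475],"effort":[-9.803,-2.856]}
{"k":42,"q":[0.72,0.115],"w":[-0.565,0.008],"tcp":[-0.176,0.433,0.477],"effort":[0.175,0.158]}
{"k":43,"q":[0.711,0.115],"w":[-0.385,0.005],"tcp":[-0.174,0.429,0.482]}


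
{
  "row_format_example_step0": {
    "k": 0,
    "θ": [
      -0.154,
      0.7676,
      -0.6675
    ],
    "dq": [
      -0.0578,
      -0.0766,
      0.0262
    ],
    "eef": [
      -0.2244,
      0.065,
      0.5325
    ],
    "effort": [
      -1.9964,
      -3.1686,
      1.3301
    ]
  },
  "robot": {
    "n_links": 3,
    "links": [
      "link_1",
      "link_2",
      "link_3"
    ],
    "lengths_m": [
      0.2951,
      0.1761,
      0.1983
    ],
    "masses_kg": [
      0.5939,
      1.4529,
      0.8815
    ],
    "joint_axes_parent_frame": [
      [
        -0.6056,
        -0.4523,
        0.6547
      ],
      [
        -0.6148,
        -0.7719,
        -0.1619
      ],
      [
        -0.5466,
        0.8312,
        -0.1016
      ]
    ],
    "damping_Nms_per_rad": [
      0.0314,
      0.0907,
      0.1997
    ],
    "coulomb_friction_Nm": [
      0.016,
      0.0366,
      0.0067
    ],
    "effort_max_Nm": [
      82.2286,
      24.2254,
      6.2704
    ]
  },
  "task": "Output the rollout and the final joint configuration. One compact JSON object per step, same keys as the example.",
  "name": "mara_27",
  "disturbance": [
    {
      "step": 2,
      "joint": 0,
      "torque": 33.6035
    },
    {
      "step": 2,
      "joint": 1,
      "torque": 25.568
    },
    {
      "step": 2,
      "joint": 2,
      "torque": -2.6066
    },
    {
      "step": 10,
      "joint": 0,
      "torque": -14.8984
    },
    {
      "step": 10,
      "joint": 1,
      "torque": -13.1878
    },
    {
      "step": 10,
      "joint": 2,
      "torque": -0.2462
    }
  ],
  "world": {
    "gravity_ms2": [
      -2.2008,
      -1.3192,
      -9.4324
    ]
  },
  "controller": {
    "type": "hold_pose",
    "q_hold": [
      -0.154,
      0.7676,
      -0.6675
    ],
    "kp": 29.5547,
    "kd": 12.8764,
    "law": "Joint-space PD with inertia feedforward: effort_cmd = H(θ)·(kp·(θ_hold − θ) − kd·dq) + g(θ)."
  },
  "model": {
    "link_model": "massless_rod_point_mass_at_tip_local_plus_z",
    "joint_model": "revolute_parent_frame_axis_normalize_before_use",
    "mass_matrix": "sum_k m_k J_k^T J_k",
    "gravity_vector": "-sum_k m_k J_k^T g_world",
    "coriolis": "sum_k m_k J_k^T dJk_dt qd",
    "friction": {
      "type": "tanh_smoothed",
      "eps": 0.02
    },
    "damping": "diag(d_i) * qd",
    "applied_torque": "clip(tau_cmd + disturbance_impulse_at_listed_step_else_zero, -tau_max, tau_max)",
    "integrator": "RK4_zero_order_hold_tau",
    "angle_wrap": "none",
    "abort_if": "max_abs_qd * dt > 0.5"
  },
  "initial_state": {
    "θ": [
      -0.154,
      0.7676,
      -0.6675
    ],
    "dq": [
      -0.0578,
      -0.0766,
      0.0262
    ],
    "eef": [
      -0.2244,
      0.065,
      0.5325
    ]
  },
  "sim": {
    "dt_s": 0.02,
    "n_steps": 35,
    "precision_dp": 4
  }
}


{"k":1,"\u03b8":[-0.1551,0.7664,-0.6671],"dq":[-0.0489,-0.0454,0.0157],"eef":[-0.2239,0.0646,0.533],"effort":[-2.0736,-3.2314,1.3415]}
{"k":2,"\u03b8":[-0.156,0.7657,-0.6668],"dq":[-0.0407,-0.0231,0.0093],"eef":[-0.2235,0.0644,0.5333],"effort":[31.468,22.2871,-1.2569]}
{"k":3,"\u03b8":[-0.1477,0.7889,-0.6672],"dq":[0.9007,2.3039,0.0035],"eef":[-0.2292,0.0706,0.5266],"effort":[-11.1945,-10.1224,1.9973]}
{"k":4,"\u03b8":[-0.1308,0.8274,-0.6651],"dq":[0.777,1.5674,0.179],"eef":[-0.2393,0.0815,0.5148],"effort":[-9.5848,-8.8045,1.7692]}
{"k":5,"\u03b8":[-0.1167,0.8535,-0.6612],"dq":[0.626,1.0489,0.2082],"eef":[-0.2465,0.0892,0.5064],"effort":[-8.2886,-7.7683,1.6294]}
{"k":6,"\u03b8":[-0.1056,0.8707,-0.6573],"dq":[0.4781,0.6791,0.1772],"eef":[-0.2516,0.0946,0.5004],"effort":[-7.245,-6.9525,1.5389]}
{"k":7,"\u03b8":[-0.0974,0.8816,-0.6542],"dq":[0.3464,0.4126,0.1285],"eef":[-0.2552,0.0981,0.4964],"effort":[-6.4042,-6.3081,1.4769]}
{"k":8,"\u03b8":[-0.0916,0.8879,-0.6521],"dq":[0.2353,0.2191,0.0815],"eef":[-0.2575,0.1003,0.494],"effort":[-5.726,-5.797,1.432]}
{"k":9,"\u03b8":[-0.0878,0.8908,-0.6509],"dq":[0.1445,0.0781,0.0431],"eef":[-0.2589,0.1015,0.4926],"effort":[-5.1779,-5.39,1.3982]}
{"k":10,"\u03b8":[-0.0856,0.8914,-0.6503],"dq":[0.0699,-0.02,0.0155],"eef":[-0.2595,0.102,0.4921],"effort":[-19.6324,-18.2559,1.1258]}
{"k":11,"\u03b8":[-0.0865,0.8741,-0.6589],"dq":[-0.1521,-1.7203,-0.8422],"eef":[-0.2577,0.0975,0.496],"effort":[-0.3841,-1.3074,1.3927]}
{"k":12,"\u03b8":[-0.0894,0.8435,-0.6721],"dq":[-0.1444,-1.328,-0.4942],"eef":[-0.2538,0.0897,0.503],"effort":[-0.8254,-1.7851,1.3298]}
{"k":13,"\u03b8":[-0.0923,0.8202,-0.6798],"dq":[-0.1481,-1.0105,-0.28],"eef":[-0.2504,0.0839,0.5087],"effort":[-1.1762,-2.1595,1.3013]}
{"k":14,"\u03b8":[-0.0953,0.8025,-0.684],"dq":[-0.1541,-0.7589,-0.1485],"eef":[-0.2474,0.0795,0.5131],"effort":[-1.4547,-2.4525,1.292]}
{"k":15,"\u03b8":[-0.0984,0.7893,-0.6861],"dq":[-0.1585,-0.5622,-0.0683],"eef":[-0.2448,0.0762,0.5167],"effort":[-1.6754,-2.6817,1.2931]}
{"k":16,"\u03b8":[-0.1016,0.7796,-0.687],"dq":[-0.1601,-0.4103,-0.0202],"eef":[-0.2425,0.0737,0.5195],"effort":[-1.8501,-2.861,1.2992]}
{"k":17,"\u03b8":[-0.1048,0.7725,-0.6871],"dq":[-0.1589,-0.294,0.0057],"eef":[-0.2406,0.0718,0.5216],"effort":[-1.988,-3.0013,1.3085]}
{"k":18,"\u03b8":[-0.1079,0.7675,-0.6868],"dq":[-0.1553,-0.2057,0.0176],"eef":[-0.239,0.0703,0.5234],"effort":[-2.0966,-3.1111,1.3191]}
{"k":19,"\u03b8":[-0.111,0.7641,-0.6864],"dq":[-0.15,-0.139,0.0229],"eef":[-0.2376,0.0692,0.5247],"effort":[-2.1818,-3.1971,1.3289]}
{"k":20,"\u03b8":[-0.1139,0.7618,-0.6859],"dq":[-0.1435,-0.0888,0.0251],"eef":[-0.2364,0.0683,0.5257],"effort":[-2.2485,-3.2644,1.3374]}
{"k":21,"\u03b8":[-0.1167,0.7604,-0.6854],"dq":[-0.1363,-0.0513,0.0256],"eef":[-0.2353,0.0676,0.5266],"effort":[-2.3006,-3.3171,1.3446]}
{"k":22,"\u03b8":[-0.1194,0.7597,-0.6849],"dq":[-0.1283,-0.0243,0.0251],"eef":[-0.2344,0.0671,0.5272],"effort":[-2.3409,-3.3579,1.3505]}
{"k":23,"\u03b8":[-0.1218,0.7593,-0.6844],"dq":[-0.1181,-0.0085,0.0239],"eef":[-0.2336,0.0667,0.5277],"effort":[-2.3721,-3.387,1.3554]}
{"k":24,"\u03b8":[-0.1241,0.7592,-0.684],"dq":[-0.1057,-0.0024,0.0221],"eef":[-0.233,0.0663,0.5281],"effort":[-2.3961,-3.406,1.3592]}
{"k":25,"\u03b8":[-0.1261,0.7592,-0.6835],"dq":[-0.0937,-0.0003,0.0205],"eef":[-0.2324,0.0661,0.5285],"effort":[-2.4143,-3.419,1.3623]}
{"k":26,"\u03b8":[-0.1278,0.7592,-0.6831],"dq":[-0.0831,0.0003,0.0192],"eef":[-0.2318,0.0658,0.5288],"effort":[-2.4281,-3.4285,1.3647]}
{"k":27,"\u03b8":[-0.1294,0.7592,-0.6828],"dq":[-0.074,0.0006,0.0182],"eef":[-0.2314,0.0656,0.529],"effort":[-2.4384,-3.4356,1.3666]}
{"k":28,"\u03b8":[-0.1308,0.7592,-0.6824],"dq":[-0.0662,0.0007,0.0175],"eef":[-0.2309,0.0654,0.5293],"effort":[-2.4459,-3.4408,1.3681]}
{"k":29,"\u03b8":[-0.1321,0.7593,-0.6821],"dq":[-0.0596,0.0008,0.0168],"eef":[-0.2306,0.0652,0.5295],"effort":[-2.4512,-3.4448,1.3693]}
{"k":30,"\u03b8":[-0.1332,0.7593,-0.6817],"dq":[-0.0539,0.0008,0.0163],"eef":[-0.2302,0.0651,0.5297],"effort":[-2.4549,-3.4477,1.3703]}
{"k":31,"\u03b8":[-0.1342,0.7593,-0.6814],"dq":[-0.049,0.0009,0.0158],"eef":[-0.2299,0.065,0.5299],"effort":[-2.4573,-3.4497,1.3711]}
{"k":32,"\u03b8":[-0.1352,0.7593,-0.6811],"dq":[-0.0448,0.0009,0.0153],"eef":[-0.2296,0.0648,0.5301],"effort":[-2.4586,-3.4511,1.3718]}
{"k":33,"\u03b8":[-0.136,0.7593,-0.6808],"dq":[-0.0411,0.001,0.0149],"eef":[-0.2293,0.0647,0.5302],"effort":[-2.4591,-3.4521,1.3723]}
{"k":34,"\u03b8":[-0.1368,0.7593,-0.6805],"dq":[-0.0378,0.001,0.0146],"eef":[-0.2291,0.0646,0.5304],"effort":[-2.4591,-3.4526,1.3727]}
{"k":35,"\u03b8":[-0.1375,0.7594,-0.6802],"dq":[-0.035,0.0011,0.0142],"eef":[-0.2289,0.0646,0.5305]}
{"summary": "final \u03b8 (rad): -0.1375 0.7594 -0.6802"}


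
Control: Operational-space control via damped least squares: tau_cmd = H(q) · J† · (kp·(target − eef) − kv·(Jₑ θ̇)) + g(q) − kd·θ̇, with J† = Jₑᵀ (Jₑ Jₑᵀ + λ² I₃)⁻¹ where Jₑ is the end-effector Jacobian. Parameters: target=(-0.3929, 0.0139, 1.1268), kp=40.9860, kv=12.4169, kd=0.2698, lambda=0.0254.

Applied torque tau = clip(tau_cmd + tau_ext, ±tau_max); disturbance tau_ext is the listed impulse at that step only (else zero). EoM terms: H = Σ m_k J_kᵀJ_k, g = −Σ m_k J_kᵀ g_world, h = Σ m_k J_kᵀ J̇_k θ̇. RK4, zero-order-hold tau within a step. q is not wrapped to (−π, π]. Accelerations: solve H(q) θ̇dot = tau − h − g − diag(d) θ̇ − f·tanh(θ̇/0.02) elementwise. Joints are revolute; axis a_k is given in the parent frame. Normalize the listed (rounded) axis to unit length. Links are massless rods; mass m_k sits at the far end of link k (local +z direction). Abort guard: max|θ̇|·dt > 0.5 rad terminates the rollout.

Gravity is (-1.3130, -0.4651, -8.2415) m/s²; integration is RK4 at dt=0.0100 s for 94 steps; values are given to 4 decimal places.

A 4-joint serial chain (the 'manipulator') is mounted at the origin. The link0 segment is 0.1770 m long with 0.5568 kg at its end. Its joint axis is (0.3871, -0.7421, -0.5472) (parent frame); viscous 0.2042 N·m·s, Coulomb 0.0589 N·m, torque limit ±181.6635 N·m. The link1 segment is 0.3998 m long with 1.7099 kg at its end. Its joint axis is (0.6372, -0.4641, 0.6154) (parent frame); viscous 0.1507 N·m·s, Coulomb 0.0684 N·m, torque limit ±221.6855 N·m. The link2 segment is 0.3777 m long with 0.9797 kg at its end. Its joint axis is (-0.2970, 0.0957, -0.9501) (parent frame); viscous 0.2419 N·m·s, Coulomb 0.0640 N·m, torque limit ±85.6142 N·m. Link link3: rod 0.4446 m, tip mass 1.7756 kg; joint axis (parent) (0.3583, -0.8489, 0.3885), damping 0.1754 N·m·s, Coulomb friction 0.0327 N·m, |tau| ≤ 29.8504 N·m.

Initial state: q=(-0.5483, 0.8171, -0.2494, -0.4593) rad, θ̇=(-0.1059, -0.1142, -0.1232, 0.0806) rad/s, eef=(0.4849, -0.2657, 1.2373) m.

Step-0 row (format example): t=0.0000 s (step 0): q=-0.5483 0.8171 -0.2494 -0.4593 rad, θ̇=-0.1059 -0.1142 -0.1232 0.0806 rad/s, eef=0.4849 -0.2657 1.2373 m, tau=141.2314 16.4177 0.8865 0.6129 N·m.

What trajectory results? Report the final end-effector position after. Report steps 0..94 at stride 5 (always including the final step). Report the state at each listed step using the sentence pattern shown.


t=0.0500 s (step 5): q=-0.4944 0.8406 -0.2241 -0.6434 rad, θ̇=2.0124 0.5586 0.7968 -5.8855 rad/s, eef=0.4505 -0.2510 1.2317 m, tau=57.2347 -7.2831 -0.5185 2.4091 N·m.
t=0.1000 s (step 10): q=-0.3697 0.8396 -0.2111 -0.9405 rad, θ̇=2.8256 -0.6627 -0.2523 -5.5247 rad/s, eef=0.3643 -0.2308 1.2135 m, tau=9.4917 -16.4718 -0.6501 3.0142 N·m.
t=0.1500 s (step 15): q=-0.2221 0.7778 -0.2464 -1.1772 rad, θ̇=3.0247 -1.7320 -1.0889 -3.9279 rad/s, eef=0.2587 -0.2106 1.1929 m, tau=-12.7568 -16.3588 0.1908 2.8937 N·m.
t=0.2000 s (step 20): q=-0.0707 0.6743 -0.3132 -1.3361 rad, θ̇=3.0161 -2.3457 -1.5169 -2.4812 rad/s, eef=0.1529 -0.1901 1.1765 m, tau=-22.4895 -15.3384 1.0456 2.3358 N·m.
t=0.2500 s (step 25): q=0.0786 0.5483 -0.3932 -1.4313 rad, θ̇=2.9565 -2.6618 -1.6481 -1.3900 rad/s, eef=0.0559 -0.1698 1.1647 m, tau=-26.1162 -15.1303 1.5511 1.7316 N·m.
t=0.3000 s (step 30): q=0.2252 0.4101 -0.4763 -1.4808 rad, θ̇=2.9144 -2.8610 -1.6751 -0.6374 rad/s, eef=-0.0287 -0.1504 1.1562 m, tau=-27.0306 -15.4904 1.7124 1.2990 N·m.
t=0.3500 s (step 35): q=0.3710 0.2620 -0.5620 -1.4995 rad, θ̇=2.9289 -3.0702 -1.7828 -0.1471 rad/s, eef=-0.1004 -0.1330 1.1498 m, tau=-26.9479 -15.9179 1.6037 1.0804 N·m.
t=0.4000 s (step 40): q=0.5192 0.1020 -0.6590 -1.4986 rad, θ̇=3.0020 -3.3358 -2.1535 0.1539 rad/s, eef=-0.1598 -0.1186 1.1446 m, tau=-26.7374 -15.9821 1.2506 1.0559 N·m.
t=0.4500 s (step 45): q=0.6690 -0.0686 -0.7823 -1.4862 rad, θ̇=2.9087 -3.3706 -2.7679 0.3184 rad/s, eef=-0.2080 -0.1086 1.1402 m, tau=-26.6616 -15.4733 0.6029 1.1219 N·m.
t=0.5000 s (step 50): q=0.7867 -0.2012 -0.9121 -1.4706 rad, θ̇=1.4503 -1.4154 -1.9217 0.2545 rad/s, eef=-0.2463 -0.1044 1.1368 m, tau=-25.7901 -14.8966 -0.3179 1.1612 N·m.
t=0.5500 s (step 55): q=0.8165 -0.2139 -0.9703 -1.4630 rad, θ̇=0.0701 0.4071 -0.8144 0.0665 rad/s, eef=-0.2768 -0.1007 1.1345 m, tau=-23.6913 -14.7435 -0.0791 1.1527 N·m.
t=0.6000 s (step 60): q=0.8123 -0.1879 -1.0135 -1.4622 rad, θ̇=-0.1812 0.5590 -0.9376 -0.0180 rad/s, eef=-0.3016 -0.0925 1.1326 m, tau=-22.1616 -14.4846 0.5841 1.1533 N·m.
t=0.6500 s (step 65): q=0.8007 -0.1606 -1.0627 -1.4639 rad, θ̇=-0.2731 0.5216 -1.0154 -0.0477 rad/s, eef=-0.3216 -0.0822 1.1310 m, tau=-20.9804 -14.0863 0.9529 1.1906 N·m.
t=0.7000 s (step 70): q=0.7858 -0.1362 -1.1138 -1.4666 rad, θ̇=-0.3153 0.4541 -1.0177 -0.0606 rad/s, eef=-0.3373 -0.0719 1.1299 m, tau=-19.9781 -13.6083 1.1267 1.2755 N·m.
t=0.7500 s (step 75): q=0.7696 -0.1152 -1.1638 -1.4698 rad, θ̇=-0.3330 0.3859 -0.9791 -0.0659 rad/s, eef=-0.3495 -0.0622 1.1291 m, tau=-19.1003 -13.1113 1.1967 1.3828 N·m.
t=0.8000 s (step 80): q=0.7528 -0.0975 -1.2114 -1.4732 rad, θ̇=-0.3365 0.3248 -0.9231 -0.0674 rad/s, eef=-0.3587 -0.0536 1.1286 m, tau=-18.3308 -12.6371 1.2169 1.4941 N·m.
t=0.8500 s (step 85): q=0.7361 -0.0826 -1.2560 -1.4765 rad, θ̇=-0.3305 0.2717 -0.8622 -0.0668 rad/s, eef=-0.3655 -0.0460 1.1284 m, tau=-17.6618 -12.2084 1.2168 1.5992 N·m.
t=0.9000 s (step 90): q=0.7199 -0.0702 -1.2976 -1.4798 rad, θ̇=-0.3171 0.2252 -0.8019 -0.0647 rad/s, eef=-0.3705 -0.0393 1.1284 m, tau=-17.0858 -11.8340 1.2111 1.6933 N·m.
t=0.9400 s (step 94): q=0.7075 -0.0619 -1.3287 -1.4824 rad, θ̇=-0.3021 0.1917 -0.7554 -0.0623 rad/s, eef=-0.3734 -0.0345 1.1285 m.
final eef position (m): -0.3734 -0.0345 1.1285


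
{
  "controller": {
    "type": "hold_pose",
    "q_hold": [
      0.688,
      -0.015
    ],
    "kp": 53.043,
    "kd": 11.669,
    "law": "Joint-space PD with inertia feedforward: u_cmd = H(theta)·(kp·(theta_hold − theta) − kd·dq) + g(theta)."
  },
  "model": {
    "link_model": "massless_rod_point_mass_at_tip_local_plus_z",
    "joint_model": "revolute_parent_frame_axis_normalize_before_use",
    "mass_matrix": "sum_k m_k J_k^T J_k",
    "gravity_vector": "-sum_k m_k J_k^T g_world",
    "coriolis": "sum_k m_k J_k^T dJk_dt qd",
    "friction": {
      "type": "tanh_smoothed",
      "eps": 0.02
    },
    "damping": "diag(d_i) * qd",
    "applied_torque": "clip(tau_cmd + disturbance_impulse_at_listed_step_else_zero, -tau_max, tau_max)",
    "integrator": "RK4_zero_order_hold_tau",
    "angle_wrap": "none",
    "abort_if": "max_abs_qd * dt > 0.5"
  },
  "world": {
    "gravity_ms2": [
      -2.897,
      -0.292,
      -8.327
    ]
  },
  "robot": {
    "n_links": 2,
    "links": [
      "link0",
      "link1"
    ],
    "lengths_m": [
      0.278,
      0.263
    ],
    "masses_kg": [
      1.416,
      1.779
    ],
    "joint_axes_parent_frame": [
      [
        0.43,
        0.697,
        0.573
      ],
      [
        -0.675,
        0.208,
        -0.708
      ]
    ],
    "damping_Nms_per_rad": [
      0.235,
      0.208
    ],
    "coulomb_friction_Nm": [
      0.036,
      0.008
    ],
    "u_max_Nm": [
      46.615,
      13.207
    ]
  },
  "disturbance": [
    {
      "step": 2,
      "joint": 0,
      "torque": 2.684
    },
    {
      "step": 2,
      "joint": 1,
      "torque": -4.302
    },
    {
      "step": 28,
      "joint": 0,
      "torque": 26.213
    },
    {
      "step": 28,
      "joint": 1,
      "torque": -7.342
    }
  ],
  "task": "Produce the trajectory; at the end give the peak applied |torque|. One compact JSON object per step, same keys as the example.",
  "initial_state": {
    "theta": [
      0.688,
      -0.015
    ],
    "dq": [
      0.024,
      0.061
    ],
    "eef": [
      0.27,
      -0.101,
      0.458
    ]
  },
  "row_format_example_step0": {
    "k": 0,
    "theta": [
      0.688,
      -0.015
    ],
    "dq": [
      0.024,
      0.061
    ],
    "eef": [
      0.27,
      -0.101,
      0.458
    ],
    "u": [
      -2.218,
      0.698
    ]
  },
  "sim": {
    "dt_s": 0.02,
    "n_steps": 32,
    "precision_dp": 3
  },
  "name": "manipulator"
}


{"k":1,"theta":[0.688,-0.014],"dq":[0.016,0.04],"eef":[0.27,-0.101,0.458],"u":[-2.198,0.706]}
{"k":2,"theta":[0.689,-0.013],"dq":[0.01,0.024],"eef":[0.27,-0.101,0.458],"u":[0.502,-3.59]}
{"k":3,"theta":[0.689,-0.027],"dq":[0.007,-1.342],"eef":[0.27,-0.103,0.457],"u":[-2.838,1.763]}
{"k":4,"theta":[0.689,-0.049],"dq":[0.006,-0.944],"eef":[0.271,-0.107,0.456],"u":[-2.751,1.604]}
{"k":5,"theta":[0.689,-0.065],"dq":[0.006,-0.636],"eef":[0.271,-0.11,0.455],"u":[-2.669,1.471]}
{"k":6,"theta":[0.689,-0.076],"dq":[0.006,-0.399],"eef":[0.271,-0.112,0.454],"u":[-2.593,1.359]}
{"k":7,"theta":[0.689,-0.082],"dq":[0.005,-0.22],"eef":[0.271,-0.113,0.454],"u":[-2.522,1.264]}
{"k":8,"theta":[0.689,-0.085],"dq":[0.003,-0.085],"eef":[0.271,-0.114,0.454],"u":[-2.458,1.184]}
{"k":9,"theta":[0.689,-0.085],"dq":[0.001,0.013],"eef":[0.271,-0.114,0.454],"u":[-2.4,1.117]}
{"k":10,"theta":[0.689,-0.085],"dq":[-0.001,0.079],"eef":[0.271,-0.114,0.454],"u":[-2.349,1.063]}
{"k":11,"theta":[0.689,-0.082],"dq":[-0.003,0.125],"eef":[0.271,-0.113,0.454],"u":[-2.306,1.018]}
{"k":12,"theta":[0.689,-0.08],"dq":[-0.005,0.155],"eef":[0.271,-0.113,0.454],"u":[-2.269,0.979]}
{"k":13,"theta":[0.689,-0.076],"dq":[-0.006,0.174],"eef":[0.271,-0.112,0.454],"u":[-2.238,0.946]}
{"k":14,"theta":[0.689,-0.073],"dq":[-0.007,0.184],"eef":[0.271,-0.112,0.455],"u":[-2.212,0.918]}
{"k":15,"theta":[0.689,-0.069],"dq":[-0.008,0.188],"eef":[0.271,-0.111,0.455],"u":[-2.191,0.895]}
{"k":16,"theta":[0.689,-0.065],"dq":[-0.008,0.187],"eef":[0.271,-0.11,0.455],"u":[-2.174,0.874]}
{"k":17,"theta":[0.689,-0.062],"dq":[-0.008,0.182],"eef":[0.271,-0.11,0.455],"u":[-2.16,0.857]}
{"k":18,"theta":[0.688,-0.058],"dq":[-0.008,0.175],"eef":[0.271,-0.109,0.455],"u":[-2.149,0.842]}
{"k":19,"theta":[0.688,-0.055],"dq":[-0.007,0.167],"eef":[0.271,-0.108,0.456],"u":[-2.14,0.829]}
{"k":20,"theta":[0.688,-0.051],"dq":[-0.007,0.157],"eef":[0.27,-0.108,0.456],"u":[-2.133,0.818]}
{"k":21,"theta":[0.688,-0.048],"dq":[-0.006,0.147],"eef":[0.27,-0.107,0.456],"u":[-2.128,0.808]}
{"k":22,"theta":[0.688,-0.046],"dq":[-0.005,0.136],"eef":[0.27,-0.107,0.456],"u":[-2.124,0.8]}
{"k":23,"theta":[0.688,-0.043],"dq":[-0.005,0.126],"eef":[0.27,-0.106,0.456],"u":[-2.121,0.793]}
{"k":24,"theta":[0.688,-0.041],"dq":[-0.004,0.116],"eef":[0.27,-0.106,0.457],"u":[-2.119,0.787]}
{"k":25,"theta":[0.688,-0.038],"dq":[-0.004,0.106],"eef":[0.27,-0.105,0.457],"u":[-2.118,0.782]}
{"k":26,"theta":[0.688,-0.036],"dq":[-0.003,0.097],"eef":[0.27,-0.105,0.457],"u":[-2.117,0.777]}
{"k":27,"theta":[0.688,-0.034],"dq":[-0.002,0.088],"eef":[0.27,-0.105,0.457],"u":[-2.116,0.773]}
{"k":28,"theta":[0.687,-0.033],"dq":[-0.002,0.08],"eef":[0.27,-0.104,0.457],"u":[24.097,-6.572]}
{"k":29,"theta":[0.698,-0.048],"dq":[1.051,-1.578],"eef":[0.274,-0.108,0.454],"u":[-8.569,2.585]}
{"k":30,"theta":[0.716,-0.075],"dq":[0.776,-1.134],"eef":[0.281,-0.113,0.448],"u":[-7.683,2.368]}
{"k":31,"theta":[0.73,-0.094],"dq":[0.556,-0.77],"eef":[0.287,-0.117,0.443],"u":[-6.882,2.158]}
{"k":32,"theta":[0.739,-0.106],"dq":[0.377,-0.479],"eef":[0.29,-0.119,0.44]}
{"summary": "max |u| (N\u00b7m): 24.097"}


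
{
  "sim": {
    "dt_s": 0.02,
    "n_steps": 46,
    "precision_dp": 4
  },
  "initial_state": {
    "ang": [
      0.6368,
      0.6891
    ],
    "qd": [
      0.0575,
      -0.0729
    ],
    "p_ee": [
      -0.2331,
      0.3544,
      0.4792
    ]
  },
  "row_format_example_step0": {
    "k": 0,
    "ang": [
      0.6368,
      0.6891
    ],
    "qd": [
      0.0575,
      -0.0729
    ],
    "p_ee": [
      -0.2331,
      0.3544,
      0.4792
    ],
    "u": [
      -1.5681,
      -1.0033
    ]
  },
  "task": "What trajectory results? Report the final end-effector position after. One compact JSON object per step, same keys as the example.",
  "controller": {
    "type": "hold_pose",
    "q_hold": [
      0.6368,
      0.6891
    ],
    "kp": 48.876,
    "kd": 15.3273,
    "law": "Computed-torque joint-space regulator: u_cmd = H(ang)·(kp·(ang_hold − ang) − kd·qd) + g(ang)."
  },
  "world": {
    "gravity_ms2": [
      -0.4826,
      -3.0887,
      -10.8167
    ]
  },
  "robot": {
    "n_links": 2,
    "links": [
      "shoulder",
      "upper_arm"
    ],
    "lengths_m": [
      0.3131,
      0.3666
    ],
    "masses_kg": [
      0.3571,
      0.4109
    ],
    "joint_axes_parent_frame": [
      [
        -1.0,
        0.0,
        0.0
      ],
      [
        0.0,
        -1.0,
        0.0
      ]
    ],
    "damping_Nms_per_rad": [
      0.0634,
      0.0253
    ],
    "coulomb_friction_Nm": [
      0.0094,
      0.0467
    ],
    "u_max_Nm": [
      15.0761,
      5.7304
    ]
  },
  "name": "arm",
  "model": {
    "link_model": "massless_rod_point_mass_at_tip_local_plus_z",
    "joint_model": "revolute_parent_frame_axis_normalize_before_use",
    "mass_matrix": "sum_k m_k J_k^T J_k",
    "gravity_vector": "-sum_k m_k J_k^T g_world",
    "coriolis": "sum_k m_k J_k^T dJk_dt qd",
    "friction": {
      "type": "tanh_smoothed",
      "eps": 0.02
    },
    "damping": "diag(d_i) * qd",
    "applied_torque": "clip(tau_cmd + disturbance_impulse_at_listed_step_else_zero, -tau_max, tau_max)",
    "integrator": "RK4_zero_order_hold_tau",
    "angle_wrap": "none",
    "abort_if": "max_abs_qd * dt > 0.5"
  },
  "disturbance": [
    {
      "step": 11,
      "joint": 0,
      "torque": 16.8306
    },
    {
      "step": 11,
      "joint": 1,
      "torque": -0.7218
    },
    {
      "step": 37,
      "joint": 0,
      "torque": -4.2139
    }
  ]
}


{"k":1,"ang":[0.6378,0.688],"qd":[0.0387,-0.0338],"p_ee":[-0.2328,0.355,0.4791],"u":[-1.5286,-1.0319]}
{"k":2,"ang":[0.6384,0.6876],"qd":[0.0249,-0.0098],"p_ee":[-0.2327,0.3554,0.4789],"u":[-1.4984,-1.0503]}
{"k":3,"ang":[0.6388,0.6875],"qd":[0.0149,-0.0013],"p_ee":[-0.2327,0.3556,0.4788],"u":[-1.4756,-1.057]}
{"k":4,"ang":[0.639,0.6875],"qd":[0.0078,0.0007],"p_ee":[-0.2327,0.3557,0.4787],"u":[-1.4588,-1.0586]}
{"k":5,"ang":[0.6391,0.6875],"qd":[0.003,0.0012],"p_ee":[-0.2327,0.3558,0.4787],"u":[-1.4467,-1.059]}
{"k":6,"ang":[0.6392,0.6876],"qd":[-0.0003,0.0013],"p_ee":[-0.2327,0.3558,0.4787],"u":[-1.438,-1.0592]}
{"k":7,"ang":[0.6391,0.6876],"qd":[-0.0024,0.0013],"p_ee":[-0.2327,0.3558,0.4787],"u":[-1.4317,-1.0593]}
{"k":8,"ang":[0.6391,0.6876],"qd":[-0.0038,0.0013],"p_ee":[-0.2327,0.3557,0.4787],"u":[-1.4271,-1.0595]}
{"k":9,"ang":[0.639,0.6876],"qd":[-0.0046,0.0013],"p_ee":[-0.2327,0.3557,0.4787],"u":[-1.4238,-1.0596]}
{"k":10,"ang":[0.6389,0.6877],"qd":[-0.0051,0.0013],"p_ee":[-0.2327,0.3556,0.4788],"u":[-1.4213,-1.0597]}
{"k":11,"ang":[0.6388,0.6877],"qd":[-0.0053,0.0012],"p_ee":[-0.2327,0.3556,0.4788],"u":[15.0761,-1.7816]}
{"k":12,"ang":[0.6568,0.6851],"qd":[1.808,-0.2677],"p_ee":[-0.232,0.3645,0.4728],"u":[-6.6911,-0.8151]}
{"k":13,"ang":[0.6871,0.6802],"qd":[1.2256,-0.2139],"p_ee":[-0.2306,0.3794,0.4624],"u":[-5.4661,-0.8295]}
{"k":14,"ang":[0.7073,0.6766],"qd":[0.7953,-0.1448],"p_ee":[-0.2296,0.3892,0.4553],"u":[-4.5275,-0.8653]}
{"k":15,"ang":[0.72,0.6744],"qd":[0.4793,-0.0803],"p_ee":[-0.2289,0.3953,0.4507],"u":[-3.8079,-0.9055]}
{"k":16,"ang":[0.7273,0.6733],"qd":[0.2489,-0.0281],"p_ee":[-0.2286,0.3987,0.4479],"u":[-3.2557,-0.9422]}
{"k":17,"ang":[0.7306,0.6731],"qd":[0.0827,0.0025],"p_ee":[-0.2285,0.4002,0.4467],"u":[-2.832,-0.9657]}
{"k":18,"ang":[0.7311,0.6732],"qd":[-0.035,0.0113],"p_ee":[-0.2286,0.4004,0.4464],"u":[-2.5081,-0.9735]}
{"k":19,"ang":[0.7296,0.6735],"qd":[-0.1152,0.0138],"p_ee":[-0.2286,0.3997,0.447],"u":[-2.2644,-0.9773]}
{"k":20,"ang":[0.7268,0.6738],"qd":[-0.1691,0.0143],"p_ee":[-0.2287,0.3984,0.4481],"u":[-2.0773,-0.9801]}
{"k":21,"ang":[0.723,0.674],"qd":[-0.2037,0.0141],"p_ee":[-0.2288,0.3967,0.4495],"u":[-1.9336,-0.9828]}
{"k":22,"ang":[0.7188,0.6743],"qd":[-0.2239,0.0137],"p_ee":[-0.2289,0.3947,0.4512],"u":[-1.8231,-0.9854]}
{"k":23,"ang":[0.7142,0.6746],"qd":[-0.2337,0.0133],"p_ee":[-0.229,0.3926,0.4529],"u":[-1.738,-0.9882]}
{"k":24,"ang":[0.7095,0.6748],"qd":[-0.2361,0.0129],"p_ee":[-0.229,0.3904,0.4547],"u":[-1.6723,-0.9909]}
{"k":25,"ang":[0.7048,0.6751],"qd":[-0.2331,0.0126],"p_ee":[-0.2291,0.3883,0.4565],"u":[-1.6215,-0.9937]}
{"k":26,"ang":[0.7002,0.6753],"qd":[-0.2265,0.0123],"p_ee":[-0.2292,0.3861,0.4582],"u":[-1.5821,-0.9964]}
{"k":27,"ang":[0.6958,0.6756],"qd":[-0.2174,0.0121],"p_ee":[-0.2293,0.3841,0.4599],"u":[-1.5514,-0.9991]}
{"k":28,"ang":[0.6915,0.6758],"qd":[-0.2068,0.0119],"p_ee":[-0.2293,0.3821,0.4615],"u":[-1.5275,-1.0017]}
{"k":29,"ang":[0.6875,0.6761],"qd":[-0.1953,0.0117],"p_ee":[-0.2294,0.3802,0.463],"u":[-1.5088,-1.0041]}
{"k":30,"ang":[0.6837,0.6763],"qd":[-0.1835,0.0116],"p_ee":[-0.2295,0.3784,0.4644],"u":[-1.4941,-1.0065]}
{"k":31,"ang":[0.6802,0.6765],"qd":[-0.1716,0.0114],"p_ee":[-0.2295,0.3767,0.4657],"u":[-1.4824,-1.0087]}
{"k":32,"ang":[0.6769,0.6767],"qd":[-0.16,0.0112],"p_ee":[-0.2296,0.3751,0.4669],"u":[-1.4732,-1.0108]}
{"k":33,"ang":[0.6738,0.677],"qd":[-0.1487,0.011],"p_ee":[-0.2296,0.3737,0.468],"u":[-1.4657,-1.0128]}
{"k":34,"ang":[0.6709,0.6772],"qd":[-0.1378,0.0109],"p_ee":[-0.2297,0.3723,0.469],"u":[-1.4598,-1.0146]}
{"k":35,"ang":[0.6683,0.6774],"qd":[-0.1276,0.0107],"p_ee":[-0.2298,0.371,0.47],"u":[-1.4549,-1.0164]}
{"k":36,"ang":[0.6658,0.6776],"qd":[-0.1179,0.0105],"p_ee":[-0.2298,0.3698,0.4708],"u":[-1.4509,-1.018]}
{"k":37,"ang":[0.6636,0.6778],"qd":[-0.1088,0.0103],"p_ee":[-0.2299,0.3687,0.4716],"u":[-5.6615,-1.0196]}
{"k":38,"ang":[0.6569,0.678],"qd":[-0.5617,0.0083],"p_ee":[-0.2299,0.3655,0.4741],"u":[-0.0975,-1.0212]}
{"k":39,"ang":[0.6472,0.6781],"qd":[-0.4069,0.0068],"p_ee":[-0.23,0.3609,0.4775],"u":[-0.4076,-1.0243]}
{"k":40,"ang":[0.6402,0.6783],"qd":[-0.2904,0.0077],"p_ee":[-0.23,0.3576,0.48],"u":[-0.6448,-1.0282]}
{"k":41,"ang":[0.6353,0.6784],"qd":[-0.2031,0.0085],"p_ee":[-0.2301,0.3552,0.4817],"u":[-0.8262,-1.0314]}
{"k":42,"ang":[0.6319,0.6786],"qd":[-0.1379,0.009],"p_ee":[-0.2301,0.3535,0.4829],"u":[-0.965,-1.0338]}
{"k":43,"ang":[0.6296,0.6788],"qd":[-0.0895,0.0092],"p_ee":[-0.2302,0.3524,0.4837],"u":[-1.0713,-1.0354]}
{"k":44,"ang":[0.6282,0.679],"qd":[-0.0538,0.0092],"p_ee":[-0.2302,0.3517,0.4842],"u":[-1.1527,-1.0367]}
{"k":45,"ang":[0.6274,0.6792],"qd":[-0.0278,0.009],"p_ee":[-0.2303,0.3512,0.4844],"u":[-1.2149,-1.0376]}
{"k":46,"ang":[0.627,0.6793],"qd":[-0.0093,0.0089],"p_ee":[-0.2303,0.351,0.4845]}
{"summary": "final p_ee position (m): -0.2303 0.3510 0.4845"}
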